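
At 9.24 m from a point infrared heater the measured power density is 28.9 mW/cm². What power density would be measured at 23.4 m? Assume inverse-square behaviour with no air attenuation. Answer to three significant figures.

4.51 mW/cm²

By the inverse-square law, scaling from 9.24 m to 23.4 m:
28.9 × (9.24/23.4)² = 28.9 × 0.1559 = 4.506 mW/cm².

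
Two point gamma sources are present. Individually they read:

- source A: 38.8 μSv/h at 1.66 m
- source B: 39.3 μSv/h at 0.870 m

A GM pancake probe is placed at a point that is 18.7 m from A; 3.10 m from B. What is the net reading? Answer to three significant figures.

3.40 μSv/h

Each source contributes Iᵢ·(dᵢ/rᵢ)²; contributions add.
A: 38.8 × (1.66/18.7)² = 0.3057 μSv/h
B: 39.3 × (0.870/3.10)² = 3.095 μSv/h
Total = 0.3057 + 3.095 = 3.401 μSv/h.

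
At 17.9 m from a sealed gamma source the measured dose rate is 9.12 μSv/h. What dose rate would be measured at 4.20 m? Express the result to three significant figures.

Applying the 1/r² law, scaling from 17.9 m to 4.20 m:
9.12 × (17.9/4.20)² = 9.12 × 18.16 = 165.6 μSv/h.

166 μSv/h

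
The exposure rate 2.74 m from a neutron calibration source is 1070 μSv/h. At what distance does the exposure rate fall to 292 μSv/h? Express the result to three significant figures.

Applying the 1/r² law, d₂ = d₁·√(I₁/I₂).
I₁/I₂ = 1070/292 = 3.664, so d₂ = 2.74 × √3.664 = 5.245 m.

5.25 m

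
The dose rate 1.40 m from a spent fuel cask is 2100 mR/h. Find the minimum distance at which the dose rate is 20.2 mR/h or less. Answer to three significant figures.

14.3 m

Applying the 1/r² law, d₂ = d₁·√(I₁/I₂).
I₁/I₂ = 2100/20.2 = 104.0, so d₂ = 1.40 × √104.0 = 14.28 m.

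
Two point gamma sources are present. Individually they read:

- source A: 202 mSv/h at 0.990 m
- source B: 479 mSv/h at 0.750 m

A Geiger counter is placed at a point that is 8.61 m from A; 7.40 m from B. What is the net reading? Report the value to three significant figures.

Each source contributes Iᵢ·(dᵢ/rᵢ)²; contributions add.
A: 202 × (0.990/8.61)² = 2.671 mSv/h
B: 479 × (0.750/7.40)² = 4.920 mSv/h
Total = 2.671 + 4.920 = 7.591 mSv/h.

7.59 mSv/h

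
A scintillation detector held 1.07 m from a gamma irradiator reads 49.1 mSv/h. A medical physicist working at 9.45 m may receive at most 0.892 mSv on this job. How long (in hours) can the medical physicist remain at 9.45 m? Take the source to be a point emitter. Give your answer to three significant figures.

Using I₁d₁² = I₂d₂², rate at 9.45 m:
49.1 × (1.07/9.45)² = 49.1 × 0.01282 = 0.6295 mSv/h.
Stay time = 0.892 mSv ÷ 0.6295 mSv/h = 1.417 h.

1.42 h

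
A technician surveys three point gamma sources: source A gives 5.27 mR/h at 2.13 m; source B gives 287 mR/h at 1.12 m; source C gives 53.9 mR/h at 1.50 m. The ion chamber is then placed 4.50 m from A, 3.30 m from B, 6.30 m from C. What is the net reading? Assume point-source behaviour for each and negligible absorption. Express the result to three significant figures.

37.3 mR/h

Each source contributes Iᵢ·(dᵢ/rᵢ)²; contributions add.
A: 5.27 × (2.13/4.50)² = 1.181 mR/h
B: 287 × (1.12/3.30)² = 33.06 mR/h
C: 53.9 × (1.50/6.30)² = 3.056 mR/h
Total = 1.181 + 33.06 + 3.056 = 37.30 mR/h.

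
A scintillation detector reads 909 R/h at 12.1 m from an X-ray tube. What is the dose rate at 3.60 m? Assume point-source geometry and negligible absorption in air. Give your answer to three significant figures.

Intensity scales as (d₁/d₂)², so the rate at 3.60 m is
909 × (12.1/3.60)² = 909 × 11.30 = 10270 R/h.

10300 R/h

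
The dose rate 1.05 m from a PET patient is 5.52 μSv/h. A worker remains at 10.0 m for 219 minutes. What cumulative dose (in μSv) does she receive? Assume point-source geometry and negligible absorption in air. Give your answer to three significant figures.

0.222 μSv

Intensity scales as (d₁/d₂)², so rate at 10.0 m:
5.52 × (1.05/10.0)² = 5.52 × 0.01103 = 0.06089 μSv/h.
Dose = rate × time = 0.06089 μSv/h × 3.650 h = 0.2222 μSv.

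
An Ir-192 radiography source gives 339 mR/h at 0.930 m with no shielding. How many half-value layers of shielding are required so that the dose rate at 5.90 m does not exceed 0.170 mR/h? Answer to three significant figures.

5.63 half-value layers

At 5.90 m, distance alone gives (0.930/5.90)² = 0.02485, so 339 × 0.02485 = 8.424 mR/h.
Further attenuation needed: 8.424/0.170 = 49.55.
n = log₂(49.55) = 5.631 half-value layers.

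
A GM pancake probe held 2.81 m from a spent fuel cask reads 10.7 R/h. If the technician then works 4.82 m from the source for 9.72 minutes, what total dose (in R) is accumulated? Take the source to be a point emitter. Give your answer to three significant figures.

0.589 R

Since intensity falls as 1/r², rate at 4.82 m:
(2.81/4.82)² = 0.3399, so 10.7 × 0.3399 = 3.637 R/h.
Dose = rate × time = 3.637 R/h × 0.1620 h = 0.5892 R.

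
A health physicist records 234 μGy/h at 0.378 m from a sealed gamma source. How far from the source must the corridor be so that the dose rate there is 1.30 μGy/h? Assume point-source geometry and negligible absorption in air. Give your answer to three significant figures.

5.07 m

By the inverse-square law, d₂ = d₁·√(I₁/I₂).
I₁/I₂ = 234/1.30 = 180.0, so d₂ = 0.378 × √180.0 = 5.071 m.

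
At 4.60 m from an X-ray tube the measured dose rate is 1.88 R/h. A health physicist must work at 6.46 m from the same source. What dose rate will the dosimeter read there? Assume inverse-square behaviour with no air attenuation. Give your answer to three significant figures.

Applying the 1/r² law, scaling from 4.60 m to 6.46 m:
1.88 × (4.60/6.46)² = 1.88 × 0.5070 = 0.9532 R/h.

0.953 R/h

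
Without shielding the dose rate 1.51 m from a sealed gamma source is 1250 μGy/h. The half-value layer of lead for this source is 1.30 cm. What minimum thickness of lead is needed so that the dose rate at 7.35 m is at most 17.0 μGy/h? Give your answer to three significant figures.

2.12 cm

At 7.35 m, distance alone gives 1250 × (1.51/7.35)² = 1250 × 0.04221 = 52.76 μGy/h.
Further attenuation needed: 52.76/17.0 = 3.104.
n = log₂(3.104) = 1.634 half-value layers.
Thickness = 1.634 × 1.30 cm = 2.124 cm.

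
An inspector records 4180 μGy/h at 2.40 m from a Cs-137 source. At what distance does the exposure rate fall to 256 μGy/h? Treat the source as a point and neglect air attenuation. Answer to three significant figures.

Intensity scales as (d₁/d₂)², so d₂ = d₁·√(I₁/I₂).
I₁/I₂ = 4180/256 = 16.33, so d₂ = 2.40 × √16.33 = 9.698 m.

9.70 m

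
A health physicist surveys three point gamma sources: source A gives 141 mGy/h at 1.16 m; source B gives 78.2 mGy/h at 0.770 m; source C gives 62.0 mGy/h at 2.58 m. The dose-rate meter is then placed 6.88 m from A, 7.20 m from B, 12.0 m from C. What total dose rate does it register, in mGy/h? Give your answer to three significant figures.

7.77 mGy/h

Each source contributes Iᵢ·(dᵢ/rᵢ)²; contributions add.
A: 141 × (1.16/6.88)² = 4.008 mGy/h
B: 78.2 × (0.770/7.20)² = 0.8944 mGy/h
C: 62.0 × (2.58/12.0)² = 2.866 mGy/h
Total = 4.008 + 0.8944 + 2.866 = 7.768 mGy/h.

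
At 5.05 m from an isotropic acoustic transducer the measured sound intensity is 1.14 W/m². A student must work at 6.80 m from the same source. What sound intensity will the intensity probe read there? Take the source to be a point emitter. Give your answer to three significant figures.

0.629 W/m²

Applying the 1/r² law, scaling from 5.05 m to 6.80 m:
1.14 × (5.05/6.80)² = 1.14 × 0.5515 = 0.6287 W/m².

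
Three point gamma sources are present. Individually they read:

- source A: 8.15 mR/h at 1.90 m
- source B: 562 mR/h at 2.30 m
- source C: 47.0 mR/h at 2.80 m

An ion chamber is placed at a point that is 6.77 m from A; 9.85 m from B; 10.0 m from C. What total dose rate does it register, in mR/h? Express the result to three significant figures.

Each source contributes Iᵢ·(dᵢ/rᵢ)²; contributions add.
A: 8.15 × (1.90/6.77)² = 0.6419 mR/h
B: 562 × (2.30/9.85)² = 30.64 mR/h
C: 47.0 × (2.80/10.0)² = 3.685 mR/h
Total = 0.6419 + 30.64 + 3.685 = 34.97 mR/h.

35.0 mR/h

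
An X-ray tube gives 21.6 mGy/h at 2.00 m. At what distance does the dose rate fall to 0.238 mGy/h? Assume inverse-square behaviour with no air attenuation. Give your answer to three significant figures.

19.1 m

Applying the 1/r² law, d₂ = d₁·√(I₁/I₂).
I₁/I₂ = 21.6/0.238 = 90.76, so d₂ = 2.00 × √90.76 = 19.05 m.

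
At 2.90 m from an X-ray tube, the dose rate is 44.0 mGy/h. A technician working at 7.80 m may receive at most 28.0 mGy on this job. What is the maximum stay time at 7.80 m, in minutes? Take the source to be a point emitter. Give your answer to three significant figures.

Intensity scales as (d₁/d₂)², so rate at 7.80 m:
(2.90/7.80)² = 0.1382, so 44.0 × 0.1382 = 6.081 mGy/h.
Stay time = 28.0 mGy ÷ 6.081 mGy/h = 4.605 h = 276.3 min.

276 min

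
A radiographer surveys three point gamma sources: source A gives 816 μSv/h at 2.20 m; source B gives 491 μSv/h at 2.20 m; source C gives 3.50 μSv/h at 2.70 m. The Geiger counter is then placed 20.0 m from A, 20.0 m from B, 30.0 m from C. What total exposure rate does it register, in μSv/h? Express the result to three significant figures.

15.8 μSv/h

By superposition, sum each source's inverse-square contribution:
A: 816 × (2.20/20.0)² = 9.874 μSv/h
B: 491 × (2.20/20.0)² = 5.941 μSv/h
C: 3.50 × (2.70/30.0)² = 0.02835 μSv/h
Total = 9.874 + 5.941 + 0.02835 = 15.84 μSv/h.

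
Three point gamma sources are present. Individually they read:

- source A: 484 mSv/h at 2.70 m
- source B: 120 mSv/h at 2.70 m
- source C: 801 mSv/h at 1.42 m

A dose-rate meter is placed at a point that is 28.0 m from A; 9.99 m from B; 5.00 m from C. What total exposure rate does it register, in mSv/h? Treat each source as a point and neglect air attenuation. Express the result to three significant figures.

By superposition, sum each source's inverse-square contribution:
A: 484 × (2.70/28.0)² = 4.500 mSv/h
B: 120 × (2.70/9.99)² = 8.766 mSv/h
C: 801 × (1.42/5.00)² = 64.61 mSv/h
Total = 4.500 + 8.766 + 64.61 = 77.88 mSv/h.

77.9 mSv/h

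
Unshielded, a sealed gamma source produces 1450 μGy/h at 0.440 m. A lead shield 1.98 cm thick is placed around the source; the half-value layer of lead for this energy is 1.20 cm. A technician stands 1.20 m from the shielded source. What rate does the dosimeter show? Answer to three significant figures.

62.1 μGy/h

Distance alone: (0.440/1.20)² = 0.1344, so 1450 × 0.1344 = 194.9 μGy/h.
Shield: 1.98/1.20 = 1.650 half-value layers → attenuation 2^(−1.650) = 0.3186.
Combined: 194.9 × 0.3186 = 62.10 μGy/h.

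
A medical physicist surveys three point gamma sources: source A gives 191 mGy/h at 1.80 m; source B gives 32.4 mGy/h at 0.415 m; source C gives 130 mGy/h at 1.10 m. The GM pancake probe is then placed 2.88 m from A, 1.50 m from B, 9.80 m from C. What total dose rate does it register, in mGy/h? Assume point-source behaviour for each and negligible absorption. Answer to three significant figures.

78.7 mGy/h

Each source contributes Iᵢ·(dᵢ/rᵢ)²; contributions add.
A: 191 × (1.80/2.88)² = 74.61 mGy/h
B: 32.4 × (0.415/1.50)² = 2.480 mGy/h
C: 130 × (1.10/9.80)² = 1.638 mGy/h
Total = 74.61 + 2.480 + 1.638 = 78.73 mGy/h.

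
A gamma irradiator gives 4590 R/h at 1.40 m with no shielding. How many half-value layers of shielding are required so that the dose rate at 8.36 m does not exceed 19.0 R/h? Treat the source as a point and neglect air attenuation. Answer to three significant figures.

2.76 half-value layers

At 8.36 m, distance alone gives (1.40/8.36)² = 0.02804, so 4590 × 0.02804 = 128.7 R/h.
Further attenuation needed: 128.7/19.0 = 6.774.
n = log₂(6.774) = 2.760 half-value layers.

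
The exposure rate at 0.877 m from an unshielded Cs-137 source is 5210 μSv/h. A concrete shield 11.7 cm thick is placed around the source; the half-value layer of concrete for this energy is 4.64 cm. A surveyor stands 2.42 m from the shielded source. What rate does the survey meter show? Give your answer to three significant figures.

Distance alone: (0.877/2.42)² = 0.1313, so 5210 × 0.1313 = 684.1 μSv/h.
Shield: 11.7/4.64 = 2.522 half-value layers → attenuation 2^(−2.522) = 0.1741.
Combined: 684.1 × 0.1741 = 119.1 μSv/h.

119 μSv/h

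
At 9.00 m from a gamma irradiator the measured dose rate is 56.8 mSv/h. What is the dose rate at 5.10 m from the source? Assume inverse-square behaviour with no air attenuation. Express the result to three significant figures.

Intensity scales as (d₁/d₂)², so scaling from 9.00 m to 5.10 m:
(9.00/5.10)² = 3.114, so 56.8 × 3.114 = 176.9 mSv/h.

177 mSv/h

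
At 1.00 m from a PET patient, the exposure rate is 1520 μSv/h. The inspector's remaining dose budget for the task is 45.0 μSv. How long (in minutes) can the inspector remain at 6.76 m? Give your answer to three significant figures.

81.2 min

Since intensity falls as 1/r², rate at 6.76 m:
1520 × (1.00/6.76)² = 1520 × 0.02188 = 33.26 μSv/h.
Stay time = 45.0 μSv ÷ 33.26 μSv/h = 1.353 h = 81.18 min.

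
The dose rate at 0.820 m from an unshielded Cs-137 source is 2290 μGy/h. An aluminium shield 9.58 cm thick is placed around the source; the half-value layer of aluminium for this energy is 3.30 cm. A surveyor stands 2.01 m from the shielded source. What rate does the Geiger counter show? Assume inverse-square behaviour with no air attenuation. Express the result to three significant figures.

Distance alone: 2290 × (0.820/2.01)² = 2290 × 0.1664 = 381.1 μGy/h.
Shield: 9.58/3.30 = 2.903 half-value layers → attenuation 2^(−2.903) = 0.1337.
Combined: 381.1 × 0.1337 = 50.95 μGy/h.

51.0 μGy/h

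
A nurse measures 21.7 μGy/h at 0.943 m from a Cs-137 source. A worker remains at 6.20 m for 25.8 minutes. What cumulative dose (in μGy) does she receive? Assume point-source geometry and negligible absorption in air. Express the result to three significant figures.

By the inverse-square law, rate at 6.20 m:
(0.943/6.20)² = 0.02313, so 21.7 × 0.02313 = 0.5019 μGy/h.
Dose = rate × time = 0.5019 μGy/h × 0.4300 h = 0.2158 μGy.

0.216 μGy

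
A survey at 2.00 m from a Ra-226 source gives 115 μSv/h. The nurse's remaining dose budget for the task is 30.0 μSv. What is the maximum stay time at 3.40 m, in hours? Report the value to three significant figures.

Intensity scales as (d₁/d₂)², so rate at 3.40 m:
115 × (2.00/3.40)² = 115 × 0.3460 = 39.79 μSv/h.
Stay time = 30.0 μSv ÷ 39.79 μSv/h = 0.7540 h.

0.754 h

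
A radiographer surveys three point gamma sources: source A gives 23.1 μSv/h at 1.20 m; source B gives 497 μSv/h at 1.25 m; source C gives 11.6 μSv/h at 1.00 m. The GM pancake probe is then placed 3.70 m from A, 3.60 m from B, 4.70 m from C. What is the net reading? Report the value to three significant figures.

By superposition, sum each source's inverse-square contribution:
A: 23.1 × (1.20/3.70)² = 2.430 μSv/h
B: 497 × (1.25/3.60)² = 59.92 μSv/h
C: 11.6 × (1.00/4.70)² = 0.5251 μSv/h
Total = 2.430 + 59.92 + 0.5251 = 62.88 μSv/h.

62.9 μSv/h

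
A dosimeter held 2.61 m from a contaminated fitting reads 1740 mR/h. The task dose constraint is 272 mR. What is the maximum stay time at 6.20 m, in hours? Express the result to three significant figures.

By the inverse-square law, rate at 6.20 m:
1740 × (2.61/6.20)² = 1740 × 0.1772 = 308.3 mR/h.
Stay time = 272 mR ÷ 308.3 mR/h = 0.8823 h.

0.882 h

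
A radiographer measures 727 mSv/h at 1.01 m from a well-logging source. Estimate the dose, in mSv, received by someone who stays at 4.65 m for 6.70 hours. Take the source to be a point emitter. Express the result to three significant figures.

Since intensity falls as 1/r², rate at 4.65 m:
(1.01/4.65)² = 0.04718, so 727 × 0.04718 = 34.30 mSv/h.
Dose = rate × time = 34.30 mSv/h × 6.700 h = 229.8 mSv.

230 mSv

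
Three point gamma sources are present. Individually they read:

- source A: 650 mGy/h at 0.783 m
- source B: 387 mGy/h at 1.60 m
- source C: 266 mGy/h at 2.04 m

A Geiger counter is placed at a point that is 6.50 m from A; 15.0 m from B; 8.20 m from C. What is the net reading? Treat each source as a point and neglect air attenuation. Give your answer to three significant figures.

Each source contributes Iᵢ·(dᵢ/rᵢ)²; contributions add.
A: 650 × (0.783/6.50)² = 9.432 mGy/h
B: 387 × (1.60/15.0)² = 4.403 mGy/h
C: 266 × (2.04/8.20)² = 16.46 mGy/h
Total = 9.432 + 4.403 + 16.46 = 30.30 mGy/h.

30.3 mGy/h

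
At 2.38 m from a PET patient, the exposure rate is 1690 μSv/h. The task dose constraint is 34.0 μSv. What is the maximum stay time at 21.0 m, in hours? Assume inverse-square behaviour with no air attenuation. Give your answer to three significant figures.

1.57 h

Using I₁d₁² = I₂d₂², rate at 21.0 m:
(2.38/21.0)² = 0.01284, so 1690 × 0.01284 = 21.70 μSv/h.
Stay time = 34.0 μSv ÷ 21.70 μSv/h = 1.567 h.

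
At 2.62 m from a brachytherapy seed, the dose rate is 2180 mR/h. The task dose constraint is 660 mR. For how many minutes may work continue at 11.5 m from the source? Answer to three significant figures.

350 min

Applying the 1/r² law, rate at 11.5 m:
2180 × (2.62/11.5)² = 2180 × 0.05190 = 113.1 mR/h.
Stay time = 660 mR ÷ 113.1 mR/h = 5.836 h = 350.2 min.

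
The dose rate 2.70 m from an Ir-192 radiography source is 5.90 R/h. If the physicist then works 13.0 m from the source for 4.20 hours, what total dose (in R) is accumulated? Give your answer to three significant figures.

Applying the 1/r² law, rate at 13.0 m:
5.90 × (2.70/13.0)² = 5.90 × 0.04314 = 0.2545 R/h.
Dose = rate × time = 0.2545 R/h × 4.200 h = 1.069 R.

1.07 R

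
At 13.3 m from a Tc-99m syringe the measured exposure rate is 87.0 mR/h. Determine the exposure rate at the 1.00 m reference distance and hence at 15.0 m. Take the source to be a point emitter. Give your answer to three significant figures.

Since intensity falls as 1/r²,
At 1.00 m: (13.3/1.00)² = 176.9, so 87.0 × 176.9 = 15390 mR/h
At 15.0 m: (1.00/15.0)² = 0.004444, so 15390 × 0.004444 = 68.39 mR/h.

15400 mR/h; 68.4 mR/h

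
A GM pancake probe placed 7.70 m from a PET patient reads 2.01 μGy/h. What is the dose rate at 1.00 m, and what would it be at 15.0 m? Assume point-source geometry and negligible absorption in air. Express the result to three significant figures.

Since intensity falls as 1/r²,
At 1.00 m: (7.70/1.00)² = 59.29, so 2.01 × 59.29 = 119.2 μGy/h
At 15.0 m: (1.00/15.0)² = 0.004444, so 119.2 × 0.004444 = 0.5297 μGy/h.

119 μGy/h; 0.530 μGy/h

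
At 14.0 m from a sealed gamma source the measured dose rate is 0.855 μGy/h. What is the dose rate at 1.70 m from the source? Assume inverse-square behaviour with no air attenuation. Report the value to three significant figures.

58.0 μGy/h

Intensity scales as (d₁/d₂)², so scaling from 14.0 m to 1.70 m:
(14.0/1.70)² = 67.82, so 0.855 × 67.82 = 57.99 μGy/h.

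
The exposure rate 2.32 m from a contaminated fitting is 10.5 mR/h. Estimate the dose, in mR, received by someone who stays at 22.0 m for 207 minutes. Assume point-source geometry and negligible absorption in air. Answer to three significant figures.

By the inverse-square law, rate at 22.0 m:
(2.32/22.0)² = 0.01112, so 10.5 × 0.01112 = 0.1168 mR/h.
Dose = rate × time = 0.1168 mR/h × 3.450 h = 0.4030 mR.

0.403 mR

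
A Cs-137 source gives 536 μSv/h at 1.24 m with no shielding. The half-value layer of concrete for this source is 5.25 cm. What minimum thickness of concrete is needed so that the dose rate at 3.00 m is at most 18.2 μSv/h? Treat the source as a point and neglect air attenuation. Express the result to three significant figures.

12.2 cm

At 3.00 m, distance alone gives (1.24/3.00)² = 0.1708, so 536 × 0.1708 = 91.55 μSv/h.
Further attenuation needed: 91.55/18.2 = 5.030.
n = log₂(5.030) = 2.331 half-value layers.
Thickness = 2.331 × 5.25 cm = 12.24 cm.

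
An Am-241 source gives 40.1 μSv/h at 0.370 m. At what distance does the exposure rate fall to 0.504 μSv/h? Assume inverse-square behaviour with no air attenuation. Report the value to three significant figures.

Intensity scales as (d₁/d₂)², so d₂ = d₁·√(I₁/I₂).
I₁/I₂ = 40.1/0.504 = 79.56, so d₂ = 0.370 × √79.56 = 3.300 m.

3.30 m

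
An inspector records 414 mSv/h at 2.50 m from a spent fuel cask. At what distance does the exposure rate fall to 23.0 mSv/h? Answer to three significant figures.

Using I₁d₁² = I₂d₂², d₂ = d₁·√(I₁/I₂).
I₁/I₂ = 414/23.0 = 18.00, so d₂ = 2.50 × √18.00 = 10.61 m.

10.6 m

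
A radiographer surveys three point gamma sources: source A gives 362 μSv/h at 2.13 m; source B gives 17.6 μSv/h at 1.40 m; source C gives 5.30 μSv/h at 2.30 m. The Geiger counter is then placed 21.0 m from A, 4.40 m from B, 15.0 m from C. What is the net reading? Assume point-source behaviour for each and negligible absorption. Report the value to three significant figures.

5.63 μSv/h

Each source contributes Iᵢ·(dᵢ/rᵢ)²; contributions add.
A: 362 × (2.13/21.0)² = 3.724 μSv/h
B: 17.6 × (1.40/4.40)² = 1.782 μSv/h
C: 5.30 × (2.30/15.0)² = 0.1246 μSv/h
Total = 3.724 + 1.782 + 0.1246 = 5.631 μSv/h.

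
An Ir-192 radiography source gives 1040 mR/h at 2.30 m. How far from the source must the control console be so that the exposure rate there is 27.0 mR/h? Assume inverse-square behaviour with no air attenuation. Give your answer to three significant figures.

Applying the 1/r² law, d₂ = d₁·√(I₁/I₂).
I₁/I₂ = 1040/27.0 = 38.52, so d₂ = 2.30 × √38.52 = 14.27 m.

14.3 m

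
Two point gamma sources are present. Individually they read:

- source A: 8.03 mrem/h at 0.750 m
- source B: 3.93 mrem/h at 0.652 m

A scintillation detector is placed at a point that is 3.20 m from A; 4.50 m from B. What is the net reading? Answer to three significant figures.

0.524 mrem/h

Each source contributes Iᵢ·(dᵢ/rᵢ)²; contributions add.
A: 8.03 × (0.750/3.20)² = 0.4411 mrem/h
B: 3.93 × (0.652/4.50)² = 0.08250 mrem/h
Total = 0.4411 + 0.08250 = 0.5236 mrem/h.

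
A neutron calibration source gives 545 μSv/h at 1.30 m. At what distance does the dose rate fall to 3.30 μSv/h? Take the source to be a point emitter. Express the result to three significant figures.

16.7 m

Intensity scales as (d₁/d₂)², so d₂ = d₁·√(I₁/I₂).
I₁/I₂ = 545/3.30 = 165.2, so d₂ = 1.30 × √165.2 = 16.71 m.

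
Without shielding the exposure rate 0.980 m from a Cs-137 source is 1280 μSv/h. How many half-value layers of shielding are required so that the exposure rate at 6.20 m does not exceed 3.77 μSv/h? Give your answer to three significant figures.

At 6.20 m, distance alone gives (0.980/6.20)² = 0.02498, so 1280 × 0.02498 = 31.97 μSv/h.
Further attenuation needed: 31.97/3.77 = 8.480.
n = log₂(8.480) = 3.084 half-value layers.

3.08 half-value layers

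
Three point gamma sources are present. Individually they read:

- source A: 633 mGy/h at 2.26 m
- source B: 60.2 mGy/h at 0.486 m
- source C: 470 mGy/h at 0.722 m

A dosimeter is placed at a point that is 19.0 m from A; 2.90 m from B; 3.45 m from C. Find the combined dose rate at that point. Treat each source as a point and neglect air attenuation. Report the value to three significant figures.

By superposition, sum each source's inverse-square contribution:
A: 633 × (2.26/19.0)² = 8.956 mGy/h
B: 60.2 × (0.486/2.90)² = 1.691 mGy/h
C: 470 × (0.722/3.45)² = 20.58 mGy/h
Total = 8.956 + 1.691 + 20.58 = 31.23 mGy/h.

31.2 mGy/h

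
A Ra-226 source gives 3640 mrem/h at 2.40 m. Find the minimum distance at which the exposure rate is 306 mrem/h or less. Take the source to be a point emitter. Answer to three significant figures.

Intensity scales as (d₁/d₂)², so d₂ = d₁·√(I₁/I₂).
I₁/I₂ = 3640/306 = 11.90, so d₂ = 2.40 × √11.90 = 8.279 m.

8.28 m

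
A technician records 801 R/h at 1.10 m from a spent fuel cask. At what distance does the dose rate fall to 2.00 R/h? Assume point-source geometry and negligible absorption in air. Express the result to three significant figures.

Applying the 1/r² law, d₂ = d₁·√(I₁/I₂).
I₁/I₂ = 801/2.00 = 400.5, so d₂ = 1.10 × √400.5 = 22.01 m.

22.0 m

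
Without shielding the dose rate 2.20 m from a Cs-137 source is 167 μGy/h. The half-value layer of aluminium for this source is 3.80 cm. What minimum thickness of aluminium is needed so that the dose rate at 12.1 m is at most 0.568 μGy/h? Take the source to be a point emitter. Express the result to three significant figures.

At 12.1 m, distance alone gives 167 × (2.20/12.1)² = 167 × 0.03306 = 5.521 μGy/h.
Further attenuation needed: 5.521/0.568 = 9.720.
n = log₂(9.720) = 3.281 half-value layers.
Thickness = 3.281 × 3.80 cm = 12.47 cm.

12.5 cm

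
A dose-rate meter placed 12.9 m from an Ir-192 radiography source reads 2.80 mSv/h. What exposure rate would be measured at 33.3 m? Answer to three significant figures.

Intensity scales as (d₁/d₂)², so scaling from 12.9 m to 33.3 m:
2.80 × (12.9/33.3)² = 2.80 × 0.1501 = 0.4203 mSv/h.

0.420 mSv/h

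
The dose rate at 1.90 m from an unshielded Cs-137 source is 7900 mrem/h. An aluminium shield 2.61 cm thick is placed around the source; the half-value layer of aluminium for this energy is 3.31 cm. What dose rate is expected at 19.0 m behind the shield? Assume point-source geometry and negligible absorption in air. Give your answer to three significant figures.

45.7 mrem/h

Distance alone: (1.90/19.0)² = 0.01000, so 7900 × 0.01000 = 79.00 mrem/h.
Shield: 2.61/3.31 = 0.7885 half-value layers → attenuation 2^(−0.7885) = 0.5789.
Combined: 79.00 × 0.5789 = 45.73 mrem/h.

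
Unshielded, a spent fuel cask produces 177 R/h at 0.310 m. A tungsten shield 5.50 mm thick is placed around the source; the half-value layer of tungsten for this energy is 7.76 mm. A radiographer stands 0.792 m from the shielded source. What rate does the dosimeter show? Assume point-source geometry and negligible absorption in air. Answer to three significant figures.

Distance alone: 177 × (0.310/0.792)² = 177 × 0.1532 = 27.12 R/h.
Shield: 5.50/7.76 = 0.7088 half-value layers → attenuation 2^(−0.7088) = 0.6118.
Combined: 27.12 × 0.6118 = 16.59 R/h.

16.6 R/h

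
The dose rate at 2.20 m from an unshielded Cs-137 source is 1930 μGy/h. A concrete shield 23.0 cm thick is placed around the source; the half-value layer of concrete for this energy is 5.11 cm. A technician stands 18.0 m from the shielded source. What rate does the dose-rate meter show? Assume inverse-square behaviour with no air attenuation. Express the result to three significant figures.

Distance alone: 1930 × (2.20/18.0)² = 1930 × 0.01494 = 28.83 μGy/h.
Shield: 23.0/5.11 = 4.501 half-value layers → attenuation 2^(−4.501) = 0.04416.
Combined: 28.83 × 0.04416 = 1.273 μGy/h.

1.27 μGy/h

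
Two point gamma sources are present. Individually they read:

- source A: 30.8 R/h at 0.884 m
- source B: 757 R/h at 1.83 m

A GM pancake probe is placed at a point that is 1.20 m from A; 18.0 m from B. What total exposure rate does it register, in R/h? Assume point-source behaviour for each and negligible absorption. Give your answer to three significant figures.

By superposition, sum each source's inverse-square contribution:
A: 30.8 × (0.884/1.20)² = 16.71 R/h
B: 757 × (1.83/18.0)² = 7.824 R/h
Total = 16.71 + 7.824 = 24.53 R/h.

24.5 R/h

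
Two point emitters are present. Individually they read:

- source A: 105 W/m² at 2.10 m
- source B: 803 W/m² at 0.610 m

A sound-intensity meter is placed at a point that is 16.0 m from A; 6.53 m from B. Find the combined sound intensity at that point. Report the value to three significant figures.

8.82 W/m²

By superposition, sum each source's inverse-square contribution:
A: 105 × (2.10/16.0)² = 1.809 W/m²
B: 803 × (0.610/6.53)² = 7.007 W/m²
Total = 1.809 + 7.007 = 8.816 W/m².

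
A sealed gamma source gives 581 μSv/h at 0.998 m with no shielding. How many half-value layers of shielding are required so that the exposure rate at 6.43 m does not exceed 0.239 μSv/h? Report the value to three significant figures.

5.87 half-value layers

At 6.43 m, distance alone gives 581 × (0.998/6.43)² = 581 × 0.02409 = 14.00 μSv/h.
Further attenuation needed: 14.00/0.239 = 58.58.
n = log₂(58.58) = 5.872 half-value layers.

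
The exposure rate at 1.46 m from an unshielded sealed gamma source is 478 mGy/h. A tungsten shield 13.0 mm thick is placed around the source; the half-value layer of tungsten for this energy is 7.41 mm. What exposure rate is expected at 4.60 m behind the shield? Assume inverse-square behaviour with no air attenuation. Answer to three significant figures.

Distance alone: 478 × (1.46/4.60)² = 478 × 0.1007 = 48.13 mGy/h.
Shield: 13.0/7.41 = 1.754 half-value layers → attenuation 2^(−1.754) = 0.2965.
Combined: 48.13 × 0.2965 = 14.27 mGy/h.

14.3 mGy/h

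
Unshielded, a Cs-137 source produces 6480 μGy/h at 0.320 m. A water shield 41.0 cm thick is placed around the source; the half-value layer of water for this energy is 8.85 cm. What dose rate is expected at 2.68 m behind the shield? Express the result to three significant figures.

3.72 μGy/h

Distance alone: (0.320/2.68)² = 0.01426, so 6480 × 0.01426 = 92.40 μGy/h.
Shield: 41.0/8.85 = 4.633 half-value layers → attenuation 2^(−4.633) = 0.04030.
Combined: 92.40 × 0.04030 = 3.724 μGy/h.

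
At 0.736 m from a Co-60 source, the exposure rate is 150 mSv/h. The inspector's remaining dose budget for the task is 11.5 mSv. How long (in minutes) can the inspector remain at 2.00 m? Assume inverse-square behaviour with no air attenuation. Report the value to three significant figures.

34.0 min

By the inverse-square law, rate at 2.00 m:
150 × (0.736/2.00)² = 150 × 0.1354 = 20.31 mSv/h.
Stay time = 11.5 mSv ÷ 20.31 mSv/h = 0.5662 h = 33.97 min.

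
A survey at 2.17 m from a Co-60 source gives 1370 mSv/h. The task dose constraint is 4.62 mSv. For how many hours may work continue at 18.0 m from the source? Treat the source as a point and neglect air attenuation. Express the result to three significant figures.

Using I₁d₁² = I₂d₂², rate at 18.0 m:
1370 × (2.17/18.0)² = 1370 × 0.01453 = 19.91 mSv/h.
Stay time = 4.62 mSv ÷ 19.91 mSv/h = 0.2320 h.

0.232 h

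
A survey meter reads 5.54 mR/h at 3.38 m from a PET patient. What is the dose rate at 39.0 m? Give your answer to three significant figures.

Since intensity falls as 1/r², the rate at 39.0 m is
(3.38/39.0)² = 0.007511, so 5.54 × 0.007511 = 0.04161 mR/h.

0.0416 mR/h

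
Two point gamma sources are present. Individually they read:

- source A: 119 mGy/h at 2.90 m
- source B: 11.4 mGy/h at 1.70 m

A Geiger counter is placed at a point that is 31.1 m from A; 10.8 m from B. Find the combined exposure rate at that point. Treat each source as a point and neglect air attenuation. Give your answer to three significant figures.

1.32 mGy/h

By superposition, sum each source's inverse-square contribution:
A: 119 × (2.90/31.1)² = 1.035 mGy/h
B: 11.4 × (1.70/10.8)² = 0.2825 mGy/h
Total = 1.035 + 0.2825 = 1.317 mGy/h.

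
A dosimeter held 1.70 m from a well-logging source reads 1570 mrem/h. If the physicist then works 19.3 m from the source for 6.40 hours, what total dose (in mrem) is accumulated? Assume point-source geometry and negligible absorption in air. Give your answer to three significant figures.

78.0 mrem

Intensity scales as (d₁/d₂)², so rate at 19.3 m:
(1.70/19.3)² = 0.007759, so 1570 × 0.007759 = 12.18 mrem/h.
Dose = rate × time = 12.18 mrem/h × 6.400 h = 77.95 mrem.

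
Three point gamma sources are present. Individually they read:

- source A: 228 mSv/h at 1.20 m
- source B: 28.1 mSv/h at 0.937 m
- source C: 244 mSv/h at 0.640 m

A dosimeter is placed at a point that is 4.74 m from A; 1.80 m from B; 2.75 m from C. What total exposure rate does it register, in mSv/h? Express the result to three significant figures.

By superposition, sum each source's inverse-square contribution:
A: 228 × (1.20/4.74)² = 14.61 mSv/h
B: 28.1 × (0.937/1.80)² = 7.614 mSv/h
C: 244 × (0.640/2.75)² = 13.22 mSv/h
Total = 14.61 + 7.614 + 13.22 = 35.44 mSv/h.

35.4 mSv/h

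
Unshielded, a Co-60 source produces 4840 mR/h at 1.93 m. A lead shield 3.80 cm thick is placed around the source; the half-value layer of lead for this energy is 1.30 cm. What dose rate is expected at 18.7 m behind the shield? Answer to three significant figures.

Distance alone: 4840 × (1.93/18.7)² = 4840 × 0.01065 = 51.55 mR/h.
Shield: 3.80/1.30 = 2.923 half-value layers → attenuation 2^(−2.923) = 0.1319.
Combined: 51.55 × 0.1319 = 6.799 mR/h.

6.80 mR/h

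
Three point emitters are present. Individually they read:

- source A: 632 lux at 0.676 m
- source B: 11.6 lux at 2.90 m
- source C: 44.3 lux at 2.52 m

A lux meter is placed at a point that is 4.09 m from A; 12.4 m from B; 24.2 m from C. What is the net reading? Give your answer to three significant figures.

18.4 lux

Each source contributes Iᵢ·(dᵢ/rᵢ)²; contributions add.
A: 632 × (0.676/4.09)² = 17.26 lux
B: 11.6 × (2.90/12.4)² = 0.6345 lux
C: 44.3 × (2.52/24.2)² = 0.4804 lux
Total = 17.26 + 0.6345 + 0.4804 = 18.37 lux.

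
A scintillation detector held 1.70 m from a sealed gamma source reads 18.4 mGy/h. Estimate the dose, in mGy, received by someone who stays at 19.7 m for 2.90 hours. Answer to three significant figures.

0.397 mGy

By the inverse-square law, rate at 19.7 m:
(1.70/19.7)² = 0.007447, so 18.4 × 0.007447 = 0.1370 mGy/h.
Dose = rate × time = 0.1370 mGy/h × 2.900 h = 0.3973 mGy.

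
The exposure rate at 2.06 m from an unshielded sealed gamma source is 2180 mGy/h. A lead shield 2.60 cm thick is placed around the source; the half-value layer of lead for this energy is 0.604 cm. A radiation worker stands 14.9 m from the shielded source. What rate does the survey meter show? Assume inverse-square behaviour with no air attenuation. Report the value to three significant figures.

2.11 mGy/h

Distance alone: 2180 × (2.06/14.9)² = 2180 × 0.01911 = 41.66 mGy/h.
Shield: 2.60/0.604 = 4.305 half-value layers → attenuation 2^(−4.305) = 0.05059.
Combined: 41.66 × 0.05059 = 2.108 mGy/h.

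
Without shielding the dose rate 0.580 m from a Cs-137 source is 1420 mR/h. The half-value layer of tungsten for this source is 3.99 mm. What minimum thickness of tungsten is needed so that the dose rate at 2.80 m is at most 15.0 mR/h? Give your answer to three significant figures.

At 2.80 m, distance alone gives 1420 × (0.580/2.80)² = 1420 × 0.04291 = 60.93 mR/h.
Further attenuation needed: 60.93/15.0 = 4.062.
n = log₂(4.062) = 2.022 half-value layers.
Thickness = 2.022 × 3.99 mm = 8.068 mm.

8.07 mm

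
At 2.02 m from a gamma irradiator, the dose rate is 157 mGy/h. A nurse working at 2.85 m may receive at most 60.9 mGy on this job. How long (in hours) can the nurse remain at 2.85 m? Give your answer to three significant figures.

0.772 h

Applying the 1/r² law, rate at 2.85 m:
(2.02/2.85)² = 0.5024, so 157 × 0.5024 = 78.88 mGy/h.
Stay time = 60.9 mGy ÷ 78.88 mGy/h = 0.7721 h.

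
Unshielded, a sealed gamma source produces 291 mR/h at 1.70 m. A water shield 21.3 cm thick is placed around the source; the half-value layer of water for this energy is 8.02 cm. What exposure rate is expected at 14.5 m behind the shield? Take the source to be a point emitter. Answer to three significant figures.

Distance alone: (1.70/14.5)² = 0.01375, so 291 × 0.01375 = 4.001 mR/h.
Shield: 21.3/8.02 = 2.656 half-value layers → attenuation 2^(−2.656) = 0.1587.
Combined: 4.001 × 0.1587 = 0.6350 mR/h.

0.635 mR/h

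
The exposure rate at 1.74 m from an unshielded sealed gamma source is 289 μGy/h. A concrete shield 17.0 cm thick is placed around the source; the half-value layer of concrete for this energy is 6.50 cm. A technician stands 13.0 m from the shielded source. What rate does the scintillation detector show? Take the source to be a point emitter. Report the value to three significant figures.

Distance alone: 289 × (1.74/13.0)² = 289 × 0.01791 = 5.176 μGy/h.
Shield: 17.0/6.50 = 2.615 half-value layers → attenuation 2^(−2.615) = 0.1632.
Combined: 5.176 × 0.1632 = 0.8447 μGy/h.

0.845 μGy/h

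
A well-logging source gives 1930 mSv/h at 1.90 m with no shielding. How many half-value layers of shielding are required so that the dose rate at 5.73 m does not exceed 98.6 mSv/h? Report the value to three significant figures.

At 5.73 m, distance alone gives (1.90/5.73)² = 0.1100, so 1930 × 0.1100 = 212.3 mSv/h.
Further attenuation needed: 212.3/98.6 = 2.153.
n = log₂(2.153) = 1.106 half-value layers.

1.11 half-value layers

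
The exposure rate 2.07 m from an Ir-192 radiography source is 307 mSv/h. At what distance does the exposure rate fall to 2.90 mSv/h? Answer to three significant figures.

21.3 m

Applying the 1/r² law, d₂ = d₁·√(I₁/I₂).
I₁/I₂ = 307/2.90 = 105.9, so d₂ = 2.07 × √105.9 = 21.30 m.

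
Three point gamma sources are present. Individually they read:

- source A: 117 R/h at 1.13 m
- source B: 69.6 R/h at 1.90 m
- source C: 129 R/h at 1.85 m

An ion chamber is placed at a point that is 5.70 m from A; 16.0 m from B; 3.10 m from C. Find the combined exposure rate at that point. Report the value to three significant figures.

51.5 R/h

Each source contributes Iᵢ·(dᵢ/rᵢ)²; contributions add.
A: 117 × (1.13/5.70)² = 4.598 R/h
B: 69.6 × (1.90/16.0)² = 0.9815 R/h
C: 129 × (1.85/3.10)² = 45.94 R/h
Total = 4.598 + 0.9815 + 45.94 = 51.52 R/h.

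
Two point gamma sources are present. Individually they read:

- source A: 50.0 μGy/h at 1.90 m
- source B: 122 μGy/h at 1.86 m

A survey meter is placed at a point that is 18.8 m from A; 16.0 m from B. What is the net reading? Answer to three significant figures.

Each source contributes Iᵢ·(dᵢ/rᵢ)²; contributions add.
A: 50.0 × (1.90/18.8)² = 0.5107 μGy/h
B: 122 × (1.86/16.0)² = 1.649 μGy/h
Total = 0.5107 + 1.649 = 2.160 μGy/h.

2.16 μGy/h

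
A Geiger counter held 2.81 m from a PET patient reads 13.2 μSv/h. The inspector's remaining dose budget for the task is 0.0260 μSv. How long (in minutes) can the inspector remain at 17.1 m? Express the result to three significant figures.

Since intensity falls as 1/r², rate at 17.1 m:
13.2 × (2.81/17.1)² = 13.2 × 0.02700 = 0.3564 μSv/h.
Stay time = 0.0260 μSv ÷ 0.3564 μSv/h = 0.07295 h = 4.377 min.

4.38 min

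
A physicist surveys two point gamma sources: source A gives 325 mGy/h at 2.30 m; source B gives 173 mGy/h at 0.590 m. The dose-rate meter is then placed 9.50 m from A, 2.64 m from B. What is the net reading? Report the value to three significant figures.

27.7 mGy/h

Each source contributes Iᵢ·(dᵢ/rᵢ)²; contributions add.
A: 325 × (2.30/9.50)² = 19.05 mGy/h
B: 173 × (0.590/2.64)² = 8.641 mGy/h
Total = 19.05 + 8.641 = 27.69 mGy/h.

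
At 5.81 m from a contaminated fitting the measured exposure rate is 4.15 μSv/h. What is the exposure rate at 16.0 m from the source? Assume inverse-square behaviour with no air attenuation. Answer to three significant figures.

Applying the 1/r² law, scaling from 5.81 m to 16.0 m:
4.15 × (5.81/16.0)² = 4.15 × 0.1319 = 0.5474 μSv/h.

0.547 μSv/h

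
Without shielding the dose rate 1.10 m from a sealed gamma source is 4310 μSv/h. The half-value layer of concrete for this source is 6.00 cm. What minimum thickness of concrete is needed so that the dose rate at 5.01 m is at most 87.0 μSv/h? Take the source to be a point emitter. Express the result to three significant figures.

At 5.01 m, distance alone gives 4310 × (1.10/5.01)² = 4310 × 0.04821 = 207.8 μSv/h.
Further attenuation needed: 207.8/87.0 = 2.389.
n = log₂(2.389) = 1.256 half-value layers.
Thickness = 1.256 × 6.00 cm = 7.536 cm.

7.54 cm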